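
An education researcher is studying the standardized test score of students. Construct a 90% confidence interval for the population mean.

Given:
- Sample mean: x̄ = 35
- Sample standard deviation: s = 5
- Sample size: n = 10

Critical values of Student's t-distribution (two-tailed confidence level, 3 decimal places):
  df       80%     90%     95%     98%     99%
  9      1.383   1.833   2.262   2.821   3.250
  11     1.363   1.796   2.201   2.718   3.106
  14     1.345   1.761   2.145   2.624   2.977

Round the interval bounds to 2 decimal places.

The population standard deviation σ is unknown (only the sample standard deviation s is given), so use a t-interval with df = n - 1 = 10 - 1 = 9.

For 90% confidence with df = 9, t* = 1.833 (from t-table)

Standard error: SE = s/√n = 5/√10 = 1.581139

Margin of error: E = t* × SE = 1.833 × 1.581139 = 2.8982

T-interval: x̄ ± E = 35 ± 2.8982 = (32.1018, 37.8982)

Rounded to 2 decimal places:

(32.10, 37.90)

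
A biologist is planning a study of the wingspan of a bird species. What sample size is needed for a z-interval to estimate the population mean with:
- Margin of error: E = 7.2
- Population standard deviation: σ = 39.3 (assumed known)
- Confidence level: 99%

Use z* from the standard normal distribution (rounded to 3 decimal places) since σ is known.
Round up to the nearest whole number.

Using z* since population σ is known (z-interval formula).

For 99% confidence, z* = 2.576 (from standard normal table)

Sample size formula for z-interval: n = (z*σ/E)²

n = (2.576 × 39.3 / 7.2)²
  = (14.060667)²
  = 197.7023

Round up to the nearest whole number: n = 198

198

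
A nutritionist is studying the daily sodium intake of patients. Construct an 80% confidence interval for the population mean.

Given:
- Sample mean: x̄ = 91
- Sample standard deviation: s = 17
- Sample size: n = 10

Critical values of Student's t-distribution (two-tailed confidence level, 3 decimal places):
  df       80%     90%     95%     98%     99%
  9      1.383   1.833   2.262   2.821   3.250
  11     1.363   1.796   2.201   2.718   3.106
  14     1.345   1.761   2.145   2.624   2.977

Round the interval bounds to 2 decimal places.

The population standard deviation σ is unknown (only the sample standard deviation s is given), so use a t-interval with df = n - 1 = 10 - 1 = 9.

For 80% confidence with df = 9, t* = 1.383 (from t-table)

Standard error: SE = s/√n = 17/√10 = 5.375872

Margin of error: E = t* × SE = 1.383 × 5.375872 = 7.4348

T-interval: x̄ ± E = 91 ± 7.4348 = (83.5652, 98.4348)

Rounded to 2 decimal places:

(83.57, 98.43)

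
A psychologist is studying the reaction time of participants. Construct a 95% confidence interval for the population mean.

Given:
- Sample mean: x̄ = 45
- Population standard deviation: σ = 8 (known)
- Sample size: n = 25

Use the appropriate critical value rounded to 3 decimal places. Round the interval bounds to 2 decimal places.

The population standard deviation σ is known, so use a z-interval (standard normal critical value).

For 95% confidence, z* = 1.96 (from standard normal table)

Standard error: SE = σ/√n = 8/√25 = 1.600000

Margin of error: E = z* × SE = 1.96 × 1.600000 = 3.1360

Z-interval: x̄ ± E = 45 ± 3.1360 = (41.8640, 48.1360)

Rounded to 2 decimal places:

(41.86, 48.14)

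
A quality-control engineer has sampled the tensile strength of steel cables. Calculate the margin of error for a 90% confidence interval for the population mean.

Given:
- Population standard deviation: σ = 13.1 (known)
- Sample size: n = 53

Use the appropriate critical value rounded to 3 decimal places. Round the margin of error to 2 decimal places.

The population standard deviation σ is known, so use the z-interval margin of error formula.

For 90% confidence, z* = 1.645 (from standard normal table)

Margin of error formula for z-interval: E = z* × σ/√n

E = 1.645 × 13.1/√53
  = 1.645 × 1.799423
  = 2.9601

Rounded to 2 decimal places:

2.96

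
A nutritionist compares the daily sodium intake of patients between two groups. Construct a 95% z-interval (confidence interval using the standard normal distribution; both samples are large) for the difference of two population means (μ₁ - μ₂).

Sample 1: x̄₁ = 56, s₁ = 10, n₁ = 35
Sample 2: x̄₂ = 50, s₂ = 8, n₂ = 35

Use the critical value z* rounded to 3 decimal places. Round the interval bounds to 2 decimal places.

Both samples are large (n₁ = 35 ≥ 30, n₂ = 35 ≥ 30), so a z-interval for the difference of means applies.

Point estimate: x̄₁ - x̄₂ = 56 - 50 = 6

Standard error: SE = √(s₁²/n₁ + s₂²/n₂)
= √(10²/35 + 8²/35)
= √(2.857143 + 1.828571)
= 2.164651

For 95% confidence, z* = 1.96 (from standard normal table)
Margin of error: E = z* × SE = 1.96 × 2.164651 = 4.2427

Z-interval: (x̄₁ - x̄₂) ± E = 6 ± 4.2427 = (1.7573, 10.2427)

Rounded to 2 decimal places:

(1.76, 10.24)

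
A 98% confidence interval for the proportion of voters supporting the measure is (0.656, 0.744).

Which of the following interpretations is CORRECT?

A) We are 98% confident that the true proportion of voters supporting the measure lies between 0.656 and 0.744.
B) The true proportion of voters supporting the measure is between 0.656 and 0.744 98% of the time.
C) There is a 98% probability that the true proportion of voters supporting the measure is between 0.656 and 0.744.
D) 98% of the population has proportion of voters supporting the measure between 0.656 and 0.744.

A confidence interval represents our confidence in the procedure, not a probability statement about the parameter.

Key concept: If we repeated this sampling process many times and computed a 98% CI each time, about 98% of those intervals would contain the true population parameter.

For this specific interval (0.656, 0.744):
- Midpoint (point estimate): 0.7
- Margin of error: 0.044

The correct interpretation is the one stating confidence that the true parameter lies in the interval — option A.

A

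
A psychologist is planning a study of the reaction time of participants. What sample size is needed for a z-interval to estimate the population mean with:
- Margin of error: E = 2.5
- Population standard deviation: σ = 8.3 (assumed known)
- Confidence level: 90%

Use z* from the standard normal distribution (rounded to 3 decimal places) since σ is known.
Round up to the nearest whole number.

Using z* since population σ is known (z-interval formula).

For 90% confidence, z* = 1.645 (from standard normal table)

Sample size formula for z-interval: n = (z*σ/E)²

n = (1.645 × 8.3 / 2.5)²
  = (5.461400)²
  = 29.8269

Round up to the nearest whole number: n = 30

30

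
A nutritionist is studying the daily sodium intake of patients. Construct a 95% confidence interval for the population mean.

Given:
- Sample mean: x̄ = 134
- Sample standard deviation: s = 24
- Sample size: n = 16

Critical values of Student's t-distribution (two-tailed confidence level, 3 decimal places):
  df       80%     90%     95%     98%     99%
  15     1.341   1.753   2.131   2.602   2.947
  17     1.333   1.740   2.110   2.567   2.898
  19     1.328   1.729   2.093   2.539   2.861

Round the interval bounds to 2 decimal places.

The population standard deviation σ is unknown (only the sample standard deviation s is given), so use a t-interval with df = n - 1 = 16 - 1 = 15.

For 95% confidence with df = 15, t* = 2.131 (from t-table)

Standard error: SE = s/√n = 24/√16 = 6.000000

Margin of error: E = t* × SE = 2.131 × 6.000000 = 12.7860

T-interval: x̄ ± E = 134 ± 12.7860 = (121.2140, 146.7860)

Rounded to 2 decimal places:

(121.21, 146.79)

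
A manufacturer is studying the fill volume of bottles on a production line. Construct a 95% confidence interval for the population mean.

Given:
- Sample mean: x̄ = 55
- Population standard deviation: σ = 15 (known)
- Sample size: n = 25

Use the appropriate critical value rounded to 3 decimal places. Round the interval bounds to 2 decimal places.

The population standard deviation σ is known, so use a z-interval (standard normal critical value).

For 95% confidence, z* = 1.96 (from standard normal table)

Standard error: SE = σ/√n = 15/√25 = 3.000000

Margin of error: E = z* × SE = 1.96 × 3.000000 = 5.8800

Z-interval: x̄ ± E = 55 ± 5.8800 = (49.1200, 60.8800)

Rounded to 2 decimal places:

(49.12, 60.88)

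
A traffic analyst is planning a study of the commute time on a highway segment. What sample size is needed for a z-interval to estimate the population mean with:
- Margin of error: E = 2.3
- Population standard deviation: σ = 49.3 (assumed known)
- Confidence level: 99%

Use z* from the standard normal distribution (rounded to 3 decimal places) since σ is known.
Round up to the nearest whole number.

Using z* since population σ is known (z-interval formula).

For 99% confidence, z* = 2.576 (from standard normal table)

Sample size formula for z-interval: n = (z*σ/E)²

n = (2.576 × 49.3 / 2.3)²
  = (55.216000)²
  = 3048.8067

Round up to the nearest whole number: n = 3049

3049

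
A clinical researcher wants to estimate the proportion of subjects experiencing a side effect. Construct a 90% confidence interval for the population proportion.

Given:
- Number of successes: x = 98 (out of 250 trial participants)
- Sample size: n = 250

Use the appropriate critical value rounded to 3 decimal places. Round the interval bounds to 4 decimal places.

Sample proportion: p̂ = 98/250 = 0.392000

Check conditions for normal approximation:
  np̂ = 98 ≥ 10 ✓
  n(1-p̂) = 152 ≥ 10 ✓

The sample is large enough, so use a z-interval (normal approximation) for the proportion.

For 90% confidence, z* = 1.645 (from standard normal table)

Standard error: SE = √(p̂(1-p̂)/n) = √(0.392000×0.608000/250) = 0.03087627

Margin of error: E = z* × SE = 1.645 × 0.03087627 = 0.050791

Z-interval: p̂ ± E = 0.392000 ± 0.050791 = (0.341209, 0.442791)

Rounded to 4 decimal places:

(0.3412, 0.4428)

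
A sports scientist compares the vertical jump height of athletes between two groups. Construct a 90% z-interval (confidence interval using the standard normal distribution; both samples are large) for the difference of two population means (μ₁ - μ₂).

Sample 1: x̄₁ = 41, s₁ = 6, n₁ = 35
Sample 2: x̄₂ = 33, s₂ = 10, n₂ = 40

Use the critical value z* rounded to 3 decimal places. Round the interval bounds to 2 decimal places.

Both samples are large (n₁ = 35 ≥ 30, n₂ = 40 ≥ 30), so a z-interval for the difference of means applies.

Point estimate: x̄₁ - x̄₂ = 41 - 33 = 8

Standard error: SE = √(s₁²/n₁ + s₂²/n₂)
= √(6²/35 + 10²/40)
= √(1.028571 + 2.500000)
= 1.878449

For 90% confidence, z* = 1.645 (from standard normal table)
Margin of error: E = z* × SE = 1.645 × 1.878449 = 3.0900

Z-interval: (x̄₁ - x̄₂) ± E = 8 ± 3.0900 = (4.9100, 11.0900)

Rounded to 2 decimal places:

(4.91, 11.09)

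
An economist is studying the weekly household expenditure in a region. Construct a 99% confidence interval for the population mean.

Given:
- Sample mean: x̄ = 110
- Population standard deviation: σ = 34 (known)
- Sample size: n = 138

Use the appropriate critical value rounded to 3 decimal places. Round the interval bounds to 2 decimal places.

The population standard deviation σ is known, so use a z-interval (standard normal critical value).

For 99% confidence, z* = 2.576 (from standard normal table)

Standard error: SE = σ/√n = 34/√138 = 2.894272

Margin of error: E = z* × SE = 2.576 × 2.894272 = 7.4556

Z-interval: x̄ ± E = 110 ± 7.4556 = (102.5444, 117.4556)

Rounded to 2 decimal places:

(102.54, 117.46)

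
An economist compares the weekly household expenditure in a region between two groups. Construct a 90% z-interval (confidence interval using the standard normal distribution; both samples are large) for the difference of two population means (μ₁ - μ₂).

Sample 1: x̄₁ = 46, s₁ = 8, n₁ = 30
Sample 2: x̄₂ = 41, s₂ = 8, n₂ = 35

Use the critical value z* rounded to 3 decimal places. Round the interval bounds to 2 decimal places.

Both samples are large (n₁ = 30 ≥ 30, n₂ = 35 ≥ 30), so a z-interval for the difference of means applies.

Point estimate: x̄₁ - x̄₂ = 46 - 41 = 5

Standard error: SE = √(s₁²/n₁ + s₂²/n₂)
= √(8²/30 + 8²/35)
= √(2.133333 + 1.828571)
= 1.990453

For 90% confidence, z* = 1.645 (from standard normal table)
Margin of error: E = z* × SE = 1.645 × 1.990453 = 3.2743

Z-interval: (x̄₁ - x̄₂) ± E = 5 ± 3.2743 = (1.7257, 8.2743)

Rounded to 2 decimal places:

(1.73, 8.27)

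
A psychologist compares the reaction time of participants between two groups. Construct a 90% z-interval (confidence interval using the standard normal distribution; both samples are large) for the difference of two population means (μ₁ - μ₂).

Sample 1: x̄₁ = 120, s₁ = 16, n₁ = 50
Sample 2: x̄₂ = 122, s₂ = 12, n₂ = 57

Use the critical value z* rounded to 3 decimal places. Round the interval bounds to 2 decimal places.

Both samples are large (n₁ = 50 ≥ 30, n₂ = 57 ≥ 30), so a z-interval for the difference of means applies.

Point estimate: x̄₁ - x̄₂ = 120 - 122 = -2

Standard error: SE = √(s₁²/n₁ + s₂²/n₂)
= √(16²/50 + 12²/57)
= √(5.120000 + 2.526316)
= 2.765197

For 90% confidence, z* = 1.645 (from standard normal table)
Margin of error: E = z* × SE = 1.645 × 2.765197 = 4.5487

Z-interval: (x̄₁ - x̄₂) ± E = -2 ± 4.5487 = (-6.5487, 2.5487)

Rounded to 2 decimal places:

(-6.55, 2.55)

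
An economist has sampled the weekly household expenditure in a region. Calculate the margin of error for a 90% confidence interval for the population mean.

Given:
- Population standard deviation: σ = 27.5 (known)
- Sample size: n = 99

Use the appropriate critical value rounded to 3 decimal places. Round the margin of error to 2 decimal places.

The population standard deviation σ is known, so use the z-interval margin of error formula.

For 90% confidence, z* = 1.645 (from standard normal table)

Margin of error formula for z-interval: E = z* × σ/√n

E = 1.645 × 27.5/√99
  = 1.645 × 2.763854
  = 4.5465

Rounded to 2 decimal places:

4.55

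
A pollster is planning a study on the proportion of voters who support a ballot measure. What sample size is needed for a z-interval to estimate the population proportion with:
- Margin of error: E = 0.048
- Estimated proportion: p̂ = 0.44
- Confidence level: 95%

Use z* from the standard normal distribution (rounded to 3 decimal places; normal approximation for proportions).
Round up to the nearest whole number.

Using z* for proportion z-interval (normal approximation).

For 95% confidence, z* = 1.96 (from standard normal table)

Sample size formula for proportion z-interval: n = z*²p̂(1-p̂)/E²

n = 1.96² × 0.44 × 0.56 / 0.048²
  = 3.8416 × 0.2464 / 0.002304
  = 410.8378

Round up to the nearest whole number: n = 411

411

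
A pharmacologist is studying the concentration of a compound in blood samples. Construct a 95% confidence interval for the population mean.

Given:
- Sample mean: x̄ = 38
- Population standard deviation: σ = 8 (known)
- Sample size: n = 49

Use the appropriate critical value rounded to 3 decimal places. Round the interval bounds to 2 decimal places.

The population standard deviation σ is known, so use a z-interval (standard normal critical value).

For 95% confidence, z* = 1.96 (from standard normal table)

Standard error: SE = σ/√n = 8/√49 = 1.142857

Margin of error: E = z* × SE = 1.96 × 1.142857 = 2.2400

Z-interval: x̄ ± E = 38 ± 2.2400 = (35.7600, 40.2400)

Rounded to 2 decimal places:

(35.76, 40.24)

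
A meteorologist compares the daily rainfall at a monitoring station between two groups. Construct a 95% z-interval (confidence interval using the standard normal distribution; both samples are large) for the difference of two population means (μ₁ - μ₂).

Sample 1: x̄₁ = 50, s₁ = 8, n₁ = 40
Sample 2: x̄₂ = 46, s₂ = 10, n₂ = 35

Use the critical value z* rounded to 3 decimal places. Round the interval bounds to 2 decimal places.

Both samples are large (n₁ = 40 ≥ 30, n₂ = 35 ≥ 30), so a z-interval for the difference of means applies.

Point estimate: x̄₁ - x̄₂ = 50 - 46 = 4

Standard error: SE = √(s₁²/n₁ + s₂²/n₂)
= √(8²/40 + 10²/35)
= √(1.600000 + 2.857143)
= 2.111195

For 95% confidence, z* = 1.96 (from standard normal table)
Margin of error: E = z* × SE = 1.96 × 2.111195 = 4.1379

Z-interval: (x̄₁ - x̄₂) ± E = 4 ± 4.1379 = (-0.1379, 8.1379)

Rounded to 2 decimal places:

(-0.14, 8.14)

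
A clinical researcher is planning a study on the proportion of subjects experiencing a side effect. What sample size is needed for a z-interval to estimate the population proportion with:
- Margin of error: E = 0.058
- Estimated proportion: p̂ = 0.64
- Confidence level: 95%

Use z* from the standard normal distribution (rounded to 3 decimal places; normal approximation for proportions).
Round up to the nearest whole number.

Using z* for proportion z-interval (normal approximation).

For 95% confidence, z* = 1.96 (from standard normal table)

Sample size formula for proportion z-interval: n = z*²p̂(1-p̂)/E²

n = 1.96² × 0.64 × 0.36 / 0.058²
  = 3.8416 × 0.2304 / 0.003364
  = 263.1108

Round up to the nearest whole number: n = 264

264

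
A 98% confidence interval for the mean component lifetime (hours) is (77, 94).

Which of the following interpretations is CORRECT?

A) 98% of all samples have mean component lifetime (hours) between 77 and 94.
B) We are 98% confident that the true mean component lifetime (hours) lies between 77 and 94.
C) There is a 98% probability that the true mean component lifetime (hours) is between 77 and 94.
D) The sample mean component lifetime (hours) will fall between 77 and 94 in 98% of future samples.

A confidence interval represents our confidence in the procedure, not a probability statement about the parameter.

Key concept: If we repeated this sampling process many times and computed a 98% CI each time, about 98% of those intervals would contain the true population parameter.

For this specific interval (77, 94):
- Midpoint (point estimate): 85.5
- Margin of error: 8.5

The correct interpretation is the one stating confidence that the true parameter lies in the interval — option B.

B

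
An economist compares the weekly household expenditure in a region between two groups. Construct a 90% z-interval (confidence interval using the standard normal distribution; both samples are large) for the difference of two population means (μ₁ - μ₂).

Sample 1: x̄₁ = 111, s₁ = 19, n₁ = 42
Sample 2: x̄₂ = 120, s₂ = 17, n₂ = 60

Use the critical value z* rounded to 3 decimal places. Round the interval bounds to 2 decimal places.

Both samples are large (n₁ = 42 ≥ 30, n₂ = 60 ≥ 30), so a z-interval for the difference of means applies.

Point estimate: x̄₁ - x̄₂ = 111 - 120 = -9

Standard error: SE = √(s₁²/n₁ + s₂²/n₂)
= √(19²/42 + 17²/60)
= √(8.595238 + 4.816667)
= 3.662227

For 90% confidence, z* = 1.645 (from standard normal table)
Margin of error: E = z* × SE = 1.645 × 3.662227 = 6.0244

Z-interval: (x̄₁ - x̄₂) ± E = -9 ± 6.0244 = (-15.0244, -2.9756)

Rounded to 2 decimal places:

(-15.02, -2.98)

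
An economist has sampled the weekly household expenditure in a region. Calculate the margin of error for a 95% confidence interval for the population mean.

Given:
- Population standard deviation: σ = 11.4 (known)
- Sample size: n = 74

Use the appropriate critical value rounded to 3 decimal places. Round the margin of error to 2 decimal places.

The population standard deviation σ is known, so use the z-interval margin of error formula.

For 95% confidence, z* = 1.96 (from standard normal table)

Margin of error formula for z-interval: E = z* × σ/√n

E = 1.96 × 11.4/√74
  = 1.96 × 1.325223
  = 2.5974

Rounded to 2 decimal places:

2.60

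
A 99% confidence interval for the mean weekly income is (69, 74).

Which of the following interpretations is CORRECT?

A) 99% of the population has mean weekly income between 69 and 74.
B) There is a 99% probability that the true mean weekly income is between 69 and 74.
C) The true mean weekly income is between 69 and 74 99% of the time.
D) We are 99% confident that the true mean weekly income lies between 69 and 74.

A confidence interval represents our confidence in the procedure, not a probability statement about the parameter.

Key concept: If we repeated this sampling process many times and computed a 99% CI each time, about 99% of those intervals would contain the true population parameter.

For this specific interval (69, 74):
- Midpoint (point estimate): 71.5
- Margin of error: 2.5

The correct interpretation is the one stating confidence that the true parameter lies in the interval — option D.

D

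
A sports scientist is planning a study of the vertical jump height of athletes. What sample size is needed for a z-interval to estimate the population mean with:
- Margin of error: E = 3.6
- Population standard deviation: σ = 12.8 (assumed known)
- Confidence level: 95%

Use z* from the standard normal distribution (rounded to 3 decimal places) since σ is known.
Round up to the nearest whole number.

Using z* since population σ is known (z-interval formula).

For 95% confidence, z* = 1.96 (from standard normal table)

Sample size formula for z-interval: n = (z*σ/E)²

n = (1.96 × 12.8 / 3.6)²
  = (6.968889)²
  = 48.5654

Round up to the nearest whole number: n = 49

49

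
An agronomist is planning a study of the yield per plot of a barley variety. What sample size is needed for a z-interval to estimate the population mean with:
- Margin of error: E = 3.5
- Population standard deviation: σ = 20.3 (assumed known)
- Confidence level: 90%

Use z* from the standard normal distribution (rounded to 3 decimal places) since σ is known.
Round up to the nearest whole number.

Using z* since population σ is known (z-interval formula).

For 90% confidence, z* = 1.645 (from standard normal table)

Sample size formula for z-interval: n = (z*σ/E)²

n = (1.645 × 20.3 / 3.5)²
  = (9.541000)²
  = 91.0307

Round up to the nearest whole number: n = 92

92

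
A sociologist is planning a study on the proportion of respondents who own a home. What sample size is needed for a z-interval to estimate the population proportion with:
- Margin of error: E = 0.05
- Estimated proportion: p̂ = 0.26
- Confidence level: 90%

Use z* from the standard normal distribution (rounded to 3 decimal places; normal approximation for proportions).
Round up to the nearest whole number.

Using z* for proportion z-interval (normal approximation).

For 90% confidence, z* = 1.645 (from standard normal table)

Sample size formula for proportion z-interval: n = z*²p̂(1-p̂)/E²

n = 1.645² × 0.26 × 0.74 / 0.05²
  = 2.706025 × 0.1924 / 0.0025
  = 208.2557

Round up to the nearest whole number: n = 209

209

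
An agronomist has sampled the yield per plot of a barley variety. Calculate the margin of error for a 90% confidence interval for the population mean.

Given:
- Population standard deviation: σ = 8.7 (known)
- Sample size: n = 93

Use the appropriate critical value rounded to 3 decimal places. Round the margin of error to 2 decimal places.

The population standard deviation σ is known, so use the z-interval margin of error formula.

For 90% confidence, z* = 1.645 (from standard normal table)

Margin of error formula for z-interval: E = z* × σ/√n

E = 1.645 × 8.7/√93
  = 1.645 × 0.902148
  = 1.4840

Rounded to 2 decimal places:

1.48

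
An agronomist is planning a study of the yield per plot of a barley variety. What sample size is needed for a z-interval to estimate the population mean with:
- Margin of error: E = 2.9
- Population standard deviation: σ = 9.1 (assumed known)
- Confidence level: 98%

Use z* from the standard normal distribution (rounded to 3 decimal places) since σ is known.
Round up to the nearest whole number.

Using z* since population σ is known (z-interval formula).

For 98% confidence, z* = 2.326 (from standard normal table)

Sample size formula for z-interval: n = (z*σ/E)²

n = (2.326 × 9.1 / 2.9)²
  = (7.298828)²
  = 53.2729

Round up to the nearest whole number: n = 54

54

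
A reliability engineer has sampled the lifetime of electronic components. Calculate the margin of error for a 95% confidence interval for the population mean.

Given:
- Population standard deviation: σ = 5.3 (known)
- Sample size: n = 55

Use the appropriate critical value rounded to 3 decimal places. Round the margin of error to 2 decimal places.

The population standard deviation σ is known, so use the z-interval margin of error formula.

For 95% confidence, z* = 1.96 (from standard normal table)

Margin of error formula for z-interval: E = z* × σ/√n

E = 1.96 × 5.3/√55
  = 1.96 × 0.714652
  = 1.4007

Rounded to 2 decimal places:

1.40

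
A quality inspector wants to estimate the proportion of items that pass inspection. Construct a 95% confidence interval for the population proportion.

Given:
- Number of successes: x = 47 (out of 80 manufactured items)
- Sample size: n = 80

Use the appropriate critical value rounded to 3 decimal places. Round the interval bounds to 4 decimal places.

Sample proportion: p̂ = 47/80 = 0.587500

Check conditions for normal approximation:
  np̂ = 47 ≥ 10 ✓
  n(1-p̂) = 33 ≥ 10 ✓

The sample is large enough, so use a z-interval (normal approximation) for the proportion.

For 95% confidence, z* = 1.96 (from standard normal table)

Standard error: SE = √(p̂(1-p̂)/n) = √(0.587500×0.412500/80) = 0.05503905

Margin of error: E = z* × SE = 1.96 × 0.05503905 = 0.107877

Z-interval: p̂ ± E = 0.587500 ± 0.107877 = (0.479623, 0.695377)

Rounded to 4 decimal places:

(0.4796, 0.6954)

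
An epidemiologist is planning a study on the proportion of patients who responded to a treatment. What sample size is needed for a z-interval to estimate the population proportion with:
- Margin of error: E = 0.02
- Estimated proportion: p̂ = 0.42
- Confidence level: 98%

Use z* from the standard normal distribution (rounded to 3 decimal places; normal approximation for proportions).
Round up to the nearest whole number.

Using z* for proportion z-interval (normal approximation).

For 98% confidence, z* = 2.326 (from standard normal table)

Sample size formula for proportion z-interval: n = z*²p̂(1-p̂)/E²

n = 2.326² × 0.42 × 0.58 / 0.02²
  = 5.410276 × 0.2436 / 0.0004
  = 3294.8581

Round up to the nearest whole number: n = 3295

3295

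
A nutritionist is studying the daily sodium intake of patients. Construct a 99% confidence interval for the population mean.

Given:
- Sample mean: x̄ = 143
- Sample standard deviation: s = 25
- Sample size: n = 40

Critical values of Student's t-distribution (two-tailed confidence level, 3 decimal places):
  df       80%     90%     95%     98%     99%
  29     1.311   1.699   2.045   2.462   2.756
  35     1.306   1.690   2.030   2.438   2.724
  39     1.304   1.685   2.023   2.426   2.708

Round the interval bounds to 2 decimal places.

The population standard deviation σ is unknown (only the sample standard deviation s is given), so use a t-interval with df = n - 1 = 40 - 1 = 39.

For 99% confidence with df = 39, t* = 2.708 (from t-table)

Standard error: SE = s/√n = 25/√40 = 3.952847

Margin of error: E = t* × SE = 2.708 × 3.952847 = 10.7043

T-interval: x̄ ± E = 143 ± 10.7043 = (132.2957, 153.7043)

Rounded to 2 decimal places:

(132.30, 153.70)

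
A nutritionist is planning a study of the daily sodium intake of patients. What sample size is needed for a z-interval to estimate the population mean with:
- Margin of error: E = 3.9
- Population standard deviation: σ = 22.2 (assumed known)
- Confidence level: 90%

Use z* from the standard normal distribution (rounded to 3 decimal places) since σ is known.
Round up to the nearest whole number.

Using z* since population σ is known (z-interval formula).

For 90% confidence, z* = 1.645 (from standard normal table)

Sample size formula for z-interval: n = (z*σ/E)²

n = (1.645 × 22.2 / 3.9)²
  = (9.363846)²
  = 87.6816

Round up to the nearest whole number: n = 88

88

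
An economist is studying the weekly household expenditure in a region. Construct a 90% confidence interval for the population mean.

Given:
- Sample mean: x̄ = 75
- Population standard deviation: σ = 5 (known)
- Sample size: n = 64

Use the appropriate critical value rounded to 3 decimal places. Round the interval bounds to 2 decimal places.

The population standard deviation σ is known, so use a z-interval (standard normal critical value).

For 90% confidence, z* = 1.645 (from standard normal table)

Standard error: SE = σ/√n = 5/√64 = 0.625000

Margin of error: E = z* × SE = 1.645 × 0.625000 = 1.0281

Z-interval: x̄ ± E = 75 ± 1.0281 = (73.9719, 76.0281)

Rounded to 2 decimal places:

(73.97, 76.03)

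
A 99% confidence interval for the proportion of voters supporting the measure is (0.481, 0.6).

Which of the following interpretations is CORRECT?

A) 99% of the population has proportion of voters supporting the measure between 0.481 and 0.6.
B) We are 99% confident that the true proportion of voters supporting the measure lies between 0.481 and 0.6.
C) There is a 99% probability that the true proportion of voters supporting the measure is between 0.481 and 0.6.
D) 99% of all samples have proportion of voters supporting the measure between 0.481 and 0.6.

A confidence interval represents our confidence in the procedure, not a probability statement about the parameter.

Key concept: If we repeated this sampling process many times and computed a 99% CI each time, about 99% of those intervals would contain the true population parameter.

For this specific interval (0.481, 0.6):
- Midpoint (point estimate): 0.5405
- Margin of error: 0.0595

The correct interpretation is the one stating confidence that the true parameter lies in the interval — option B.

B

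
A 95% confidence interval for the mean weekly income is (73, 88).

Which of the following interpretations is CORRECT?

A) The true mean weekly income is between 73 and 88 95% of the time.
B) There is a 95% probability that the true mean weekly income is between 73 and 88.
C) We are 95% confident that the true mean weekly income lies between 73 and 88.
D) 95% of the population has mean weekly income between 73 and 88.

A confidence interval represents our confidence in the procedure, not a probability statement about the parameter.

Key concept: If we repeated this sampling process many times and computed a 95% CI each time, about 95% of those intervals would contain the true population parameter.

For this specific interval (73, 88):
- Midpoint (point estimate): 80.5
- Margin of error: 7.5

The correct interpretation is the one stating confidence that the true parameter lies in the interval — option C.

C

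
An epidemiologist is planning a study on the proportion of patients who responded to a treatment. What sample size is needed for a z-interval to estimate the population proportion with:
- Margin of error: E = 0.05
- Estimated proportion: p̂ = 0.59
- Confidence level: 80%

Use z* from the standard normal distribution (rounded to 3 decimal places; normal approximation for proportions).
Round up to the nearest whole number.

Using z* for proportion z-interval (normal approximation).

For 80% confidence, z* = 1.282 (from standard normal table)

Sample size formula for proportion z-interval: n = z*²p̂(1-p̂)/E²

n = 1.282² × 0.59 × 0.41 / 0.05²
  = 1.643524 × 0.2419 / 0.0025
  = 159.0274

Round up to the nearest whole number: n = 160

160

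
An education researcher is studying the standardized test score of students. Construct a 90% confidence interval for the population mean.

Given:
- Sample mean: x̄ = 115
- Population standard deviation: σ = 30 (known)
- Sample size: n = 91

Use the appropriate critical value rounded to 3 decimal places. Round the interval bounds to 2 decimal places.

The population standard deviation σ is known, so use a z-interval (standard normal critical value).

For 90% confidence, z* = 1.645 (from standard normal table)

Standard error: SE = σ/√n = 30/√91 = 3.144855

Margin of error: E = z* × SE = 1.645 × 3.144855 = 5.1733

Z-interval: x̄ ± E = 115 ± 5.1733 = (109.8267, 120.1733)

Rounded to 2 decimal places:

(109.83, 120.17)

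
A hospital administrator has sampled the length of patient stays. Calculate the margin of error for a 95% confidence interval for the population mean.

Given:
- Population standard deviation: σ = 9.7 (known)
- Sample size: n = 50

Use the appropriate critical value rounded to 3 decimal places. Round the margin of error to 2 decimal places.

The population standard deviation σ is known, so use the z-interval margin of error formula.

For 95% confidence, z* = 1.96 (from standard normal table)

Margin of error formula for z-interval: E = z* × σ/√n

E = 1.96 × 9.7/√50
  = 1.96 × 1.371787
  = 2.6887

Rounded to 2 decimal places:

2.69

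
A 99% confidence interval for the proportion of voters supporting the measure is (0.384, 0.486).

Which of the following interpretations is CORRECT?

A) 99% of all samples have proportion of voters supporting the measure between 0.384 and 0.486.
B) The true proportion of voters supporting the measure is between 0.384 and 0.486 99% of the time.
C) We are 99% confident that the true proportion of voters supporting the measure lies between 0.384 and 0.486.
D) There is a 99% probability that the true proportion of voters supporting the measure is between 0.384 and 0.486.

A confidence interval represents our confidence in the procedure, not a probability statement about the parameter.

Key concept: If we repeated this sampling process many times and computed a 99% CI each time, about 99% of those intervals would contain the true population parameter.

For this specific interval (0.384, 0.486):
- Midpoint (point estimate): 0.435
- Margin of error: 0.051

The correct interpretation is the one stating confidence that the true parameter lies in the interval — option C.

C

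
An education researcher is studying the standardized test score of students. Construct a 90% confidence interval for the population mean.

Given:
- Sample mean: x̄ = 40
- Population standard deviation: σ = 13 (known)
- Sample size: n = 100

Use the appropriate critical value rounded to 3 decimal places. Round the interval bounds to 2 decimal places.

The population standard deviation σ is known, so use a z-interval (standard normal critical value).

For 90% confidence, z* = 1.645 (from standard normal table)

Standard error: SE = σ/√n = 13/√100 = 1.300000

Margin of error: E = z* × SE = 1.645 × 1.300000 = 2.1385

Z-interval: x̄ ± E = 40 ± 2.1385 = (37.8615, 42.1385)

Rounded to 2 decimal places:

(37.86, 42.14)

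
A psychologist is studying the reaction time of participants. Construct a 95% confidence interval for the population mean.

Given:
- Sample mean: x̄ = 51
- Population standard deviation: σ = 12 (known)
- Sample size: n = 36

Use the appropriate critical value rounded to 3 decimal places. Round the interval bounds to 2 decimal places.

The population standard deviation σ is known, so use a z-interval (standard normal critical value).

For 95% confidence, z* = 1.96 (from standard normal table)

Standard error: SE = σ/√n = 12/√36 = 2.000000

Margin of error: E = z* × SE = 1.96 × 2.000000 = 3.9200

Z-interval: x̄ ± E = 51 ± 3.9200 = (47.0800, 54.9200)

Rounded to 2 decimal places:

(47.08, 54.92)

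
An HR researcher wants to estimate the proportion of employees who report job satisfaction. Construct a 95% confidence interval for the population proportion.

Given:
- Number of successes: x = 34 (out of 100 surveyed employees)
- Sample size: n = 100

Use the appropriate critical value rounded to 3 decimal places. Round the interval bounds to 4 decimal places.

Sample proportion: p̂ = 34/100 = 0.340000

Check conditions for normal approximation:
  np̂ = 34 ≥ 10 ✓
  n(1-p̂) = 66 ≥ 10 ✓

The sample is large enough, so use a z-interval (normal approximation) for the proportion.

For 95% confidence, z* = 1.96 (from standard normal table)

Standard error: SE = √(p̂(1-p̂)/n) = √(0.340000×0.660000/100) = 0.04737088

Margin of error: E = z* × SE = 1.96 × 0.04737088 = 0.092847

Z-interval: p̂ ± E = 0.340000 ± 0.092847 = (0.247153, 0.432847)

Rounded to 4 decimal places:

(0.2472, 0.4328)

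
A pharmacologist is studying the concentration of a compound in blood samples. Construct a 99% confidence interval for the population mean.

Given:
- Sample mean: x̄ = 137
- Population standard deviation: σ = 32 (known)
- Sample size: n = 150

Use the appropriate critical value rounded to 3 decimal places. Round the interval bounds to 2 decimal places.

The population standard deviation σ is known, so use a z-interval (standard normal critical value).

For 99% confidence, z* = 2.576 (from standard normal table)

Standard error: SE = σ/√n = 32/√150 = 2.612789

Margin of error: E = z* × SE = 2.576 × 2.612789 = 6.7305

Z-interval: x̄ ± E = 137 ± 6.7305 = (130.2695, 143.7305)

Rounded to 2 decimal places:

(130.27, 143.73)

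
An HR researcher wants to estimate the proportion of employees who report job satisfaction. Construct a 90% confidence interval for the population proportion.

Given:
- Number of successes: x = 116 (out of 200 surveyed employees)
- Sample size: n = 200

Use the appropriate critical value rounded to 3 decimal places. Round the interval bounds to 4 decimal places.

Sample proportion: p̂ = 116/200 = 0.580000

Check conditions for normal approximation:
  np̂ = 116 ≥ 10 ✓
  n(1-p̂) = 84 ≥ 10 ✓

The sample is large enough, so use a z-interval (normal approximation) for the proportion.

For 90% confidence, z* = 1.645 (from standard normal table)

Standard error: SE = √(p̂(1-p̂)/n) = √(0.580000×0.420000/200) = 0.03489986

Margin of error: E = z* × SE = 1.645 × 0.03489986 = 0.057410

Z-interval: p̂ ± E = 0.580000 ± 0.057410 = (0.522590, 0.637410)

Rounded to 4 decimal places:

(0.5226, 0.6374)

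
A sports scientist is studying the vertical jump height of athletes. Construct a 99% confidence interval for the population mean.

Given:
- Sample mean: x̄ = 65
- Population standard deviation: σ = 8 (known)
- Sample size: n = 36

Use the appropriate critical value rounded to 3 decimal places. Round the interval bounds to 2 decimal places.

The population standard deviation σ is known, so use a z-interval (standard normal critical value).

For 99% confidence, z* = 2.576 (from standard normal table)

Standard error: SE = σ/√n = 8/√36 = 1.333333

Margin of error: E = z* × SE = 2.576 × 1.333333 = 3.4347

Z-interval: x̄ ± E = 65 ± 3.4347 = (61.5653, 68.4347)

Rounded to 2 decimal places:

(61.57, 68.43)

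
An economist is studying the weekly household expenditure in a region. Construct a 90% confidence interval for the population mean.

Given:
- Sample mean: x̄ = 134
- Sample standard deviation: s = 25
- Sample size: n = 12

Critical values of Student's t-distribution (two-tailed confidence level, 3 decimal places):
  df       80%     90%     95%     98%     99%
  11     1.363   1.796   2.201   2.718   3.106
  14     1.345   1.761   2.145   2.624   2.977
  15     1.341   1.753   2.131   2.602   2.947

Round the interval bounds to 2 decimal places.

The population standard deviation σ is unknown (only the sample standard deviation s is given), so use a t-interval with df = n - 1 = 12 - 1 = 11.

For 90% confidence with df = 11, t* = 1.796 (from t-table)

Standard error: SE = s/√n = 25/√12 = 7.216878

Margin of error: E = t* × SE = 1.796 × 7.216878 = 12.9615

T-interval: x̄ ± E = 134 ± 12.9615 = (121.0385, 146.9615)

Rounded to 2 decimal places:

(121.04, 146.96)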